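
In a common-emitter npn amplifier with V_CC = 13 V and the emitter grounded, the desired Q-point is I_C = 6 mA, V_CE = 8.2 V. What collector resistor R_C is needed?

Collector loop: V_CC = I_C·R_C + V_CE.
R_C = (V_CC − V_CE)/I_C = (13 − 8.2)/6 = 0.8 kΩ.

R_C ≈ 0.8 kΩ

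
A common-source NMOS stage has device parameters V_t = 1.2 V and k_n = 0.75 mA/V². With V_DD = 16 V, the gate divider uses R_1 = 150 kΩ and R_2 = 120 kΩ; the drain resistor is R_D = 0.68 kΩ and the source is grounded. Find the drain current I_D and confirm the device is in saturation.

V_G = V_DD·R_2/(R_1+R_2) = 16×120/270 = 7.11 V. With the source grounded, V_GS = V_G = 7.11 V.
Assume saturation: I_D = (k_n/2)(V_GS − V_t)² = (0.75/2)×(7.11 − 1.2)² = 0.375×5.91² = 13.1 mA.
V_DS = V_DD − I_D·R_D = 16 − 13.1×0.68 = 7.09 V.
Saturation requires V_DS ≥ V_GS − V_t = 5.91 V; 7.09 ≥ 5.91 ✓.

I_D ≈ 13 mA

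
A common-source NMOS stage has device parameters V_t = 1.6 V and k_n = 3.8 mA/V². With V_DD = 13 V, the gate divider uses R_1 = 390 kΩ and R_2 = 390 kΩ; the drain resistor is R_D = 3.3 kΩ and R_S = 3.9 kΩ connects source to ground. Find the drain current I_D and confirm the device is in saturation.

I_D ≈ 1.1 mA

V_G = V_DD·R_2/(R_1+R_2) = 13×390/780 = 6.5 V.
Assume saturation: I_D = (k_n/2)(V_GS − V_t)² with V_GS = V_G − I_D·R_S = 6.5 − 3.9·I_D.
Substituting gives 28.9·I_D² − 73.6·I_D + 45.6 = 0, with roots I_D = 1.06 or 1.48 mA.
The root I_D = 1.48 mA gives V_GS = 0.717 V ≤ V_t, so take I_D = 1.06 mA.
Then V_GS = 2.35 V and V_DS = V_DD − I_D(R_D+R_S) = 13 − 1.06×7.2 = 5.34 V.
Saturation requires V_DS ≥ V_GS − V_t = 0.749 V; 5.34 ≥ 0.749 ✓.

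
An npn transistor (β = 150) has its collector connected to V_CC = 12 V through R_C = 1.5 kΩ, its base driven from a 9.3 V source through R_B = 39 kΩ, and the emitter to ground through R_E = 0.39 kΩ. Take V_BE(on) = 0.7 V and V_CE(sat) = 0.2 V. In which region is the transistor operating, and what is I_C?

saturation; I_C ≈ 6.2 mA

Assume active: I_B = (9.3 − 0.7)/(39 + 151×0.39) = 0.0879 mA, I_C = β·I_B = 13.2 mA.
Then V_CE = 12 − 13.2×1.5 − 13.3×0.39 = -12.9 V < 0.2 V — the active assumption fails.
Re-solve with V_CE = 0.2 V. KCL at the emitter: V_E/R_E = (V_BB−0.7−V_E)/R_B + (V_CC−0.2−V_E)/R_C, giving V_E = 2.48 V.
I_C = (V_CC − 0.2 − V_E)/R_C = (11.8 − 2.48)/1.5 = 6.21 mA.
Check: I_B = (8.6 − 2.48)/39 = 0.157 mA, and β·I_B = 23.5 mA > I_C, confirming saturation.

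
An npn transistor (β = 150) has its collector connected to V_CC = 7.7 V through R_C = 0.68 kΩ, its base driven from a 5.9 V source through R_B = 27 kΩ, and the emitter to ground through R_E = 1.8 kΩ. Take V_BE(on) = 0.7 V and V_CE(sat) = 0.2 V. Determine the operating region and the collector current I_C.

Assume active. Base-emitter loop: I_B = (V_BB − V_BE)/(R_B + (β+1)R_E) = (5.9 − 0.7)/(27 + 151×1.8) = 0.0174 mA.
I_C = β·I_B = 150×0.0174 = 2.61 mA.
V_CE = V_CC − I_C·R_C − I_E·R_E = 7.7 − 2.61×0.68 − 2.63×1.8 = 1.19 V > V_CE(sat), so the active-region assumption holds.

active; I_C ≈ 2.6 mA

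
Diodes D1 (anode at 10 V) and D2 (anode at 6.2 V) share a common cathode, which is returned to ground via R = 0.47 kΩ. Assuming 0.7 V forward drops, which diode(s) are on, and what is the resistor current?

Only D1 conducts; I_R ≈ 20 mA

Assume both conduct. Then node N would need to be at both 10−0.7 = 9.3 V and 6.2−0.7 = 5.5 V, which is impossible.
Assume only D1 conducts: V_N = 10 − 0.7 = 9.3 V, so I_R = 9.3/0.47 = 19.8 mA.
Check D2: its anode-to-cathode voltage is 6.2 − 9.3 = -3.1 V < 0.7 V, so it is off. The assumption is consistent.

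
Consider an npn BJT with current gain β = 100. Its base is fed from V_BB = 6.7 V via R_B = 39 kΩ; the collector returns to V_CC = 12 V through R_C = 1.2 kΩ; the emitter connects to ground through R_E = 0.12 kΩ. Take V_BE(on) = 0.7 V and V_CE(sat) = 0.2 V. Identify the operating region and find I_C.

Assume active: I_B = (6.7 − 0.7)/(39 + 101×0.12) = 0.117 mA, I_C = β·I_B = 11.7 mA.
Then V_CE = 12 − 11.7×1.2 − 11.9×0.12 = -3.51 V < 0.2 V — the active assumption fails.
Re-solve with V_CE = 0.2 V. KCL at the emitter: V_E/R_E = (V_BB−0.7−V_E)/R_B + (V_CC−0.2−V_E)/R_C, giving V_E = 1.09 V.
I_C = (V_CC − 0.2 − V_E)/R_C = (11.8 − 1.09)/1.2 = 8.93 mA.
Check: I_B = (6 − 1.09)/39 = 0.126 mA, and β·I_B = 12.6 mA > I_C, confirming saturation.

saturation; I_C ≈ 8.9 mA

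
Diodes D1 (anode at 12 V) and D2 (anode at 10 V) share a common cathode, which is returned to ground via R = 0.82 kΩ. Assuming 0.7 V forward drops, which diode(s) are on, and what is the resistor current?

Only D1 conducts; I_R ≈ 14 mA

Assume both conduct. Then node N would need to be at both 12−0.7 = 11.3 V and 10−0.7 = 9.3 V, which is impossible.
Assume only D1 conducts: V_N = 12 − 0.7 = 11.3 V, so I_R = 11.3/0.82 = 13.8 mA.
Check D2: its anode-to-cathode voltage is 10 − 11.3 = -1.3 V < 0.7 V, so it is off. The assumption is consistent.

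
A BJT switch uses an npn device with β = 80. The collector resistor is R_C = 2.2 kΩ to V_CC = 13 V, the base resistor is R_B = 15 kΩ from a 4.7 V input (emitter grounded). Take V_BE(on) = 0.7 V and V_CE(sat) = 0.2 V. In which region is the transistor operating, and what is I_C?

Assume active: I_B = (4.7 − 0.7)/15 = 0.267 mA, giving I_C = β·I_B = 21.3 mA.
But then V_CE = 13 − 21.3×2.2 = -33.9 V < V_CE(sat) = 0.2 V — impossible in the active region.
So the transistor is saturated. With V_CE = 0.2 V, I_C = (V_CC − 0.2)/R_C = 12.8/2.2 = 5.82 mA.
Check: β·I_B = 21.3 mA > I_C = 5.82 mA, confirming saturation.

saturation; I_C ≈ 5.8 mA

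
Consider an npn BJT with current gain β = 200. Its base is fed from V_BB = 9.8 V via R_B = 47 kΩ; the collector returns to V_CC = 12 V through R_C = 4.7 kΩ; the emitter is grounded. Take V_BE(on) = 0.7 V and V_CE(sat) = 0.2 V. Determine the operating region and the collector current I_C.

Assume active: I_B = (9.8 − 0.7)/47 = 0.194 mA, giving I_C = β·I_B = 38.7 mA.
But then V_CE = 12 − 38.7×4.7 = -170 V < V_CE(sat) = 0.2 V — impossible in the active region.
So the transistor is saturated. With V_CE = 0.2 V, I_C = (V_CC − 0.2)/R_C = 11.8/4.7 = 2.51 mA.
Check: β·I_B = 38.7 mA > I_C = 2.51 mA, confirming saturation.

saturation; I_C ≈ 2.5 mA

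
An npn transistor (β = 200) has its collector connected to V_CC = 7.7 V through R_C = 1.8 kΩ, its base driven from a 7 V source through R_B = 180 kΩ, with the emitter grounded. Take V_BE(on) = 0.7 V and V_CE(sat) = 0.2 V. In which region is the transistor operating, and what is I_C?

saturation; I_C ≈ 4.2 mA

Assume active: I_B = (7 − 0.7)/180 = 0.035 mA, giving I_C = β·I_B = 7 mA.
But then V_CE = 7.7 − 7×1.8 = -4.9 V < V_CE(sat) = 0.2 V — impossible in the active region.
So the transistor is saturated. With V_CE = 0.2 V, I_C = (V_CC − 0.2)/R_C = 7.5/1.8 = 4.17 mA.
Check: β·I_B = 7 mA > I_C = 4.17 mA, confirming saturation.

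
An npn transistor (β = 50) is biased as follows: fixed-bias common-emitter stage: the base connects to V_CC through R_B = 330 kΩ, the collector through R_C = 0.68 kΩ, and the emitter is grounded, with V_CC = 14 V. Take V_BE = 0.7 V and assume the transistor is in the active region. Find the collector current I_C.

I_C ≈ 2 mA

Base loop: V_CC = I_B·R_B + V_BE, so I_B = (14 − 0.7)/330 kΩ = 0.0403 mA.
In the active region I_C = β·I_B = 50 × 0.0403 = 2.02 mA.
Collector loop: V_CE = V_CC − I_C·R_C = 14 − 2.02×0.68 = 12.6 V.
Since V_CE = 12.6 V > V_CE(sat) ≈ 0.2 V, the transistor is in the active region as assumed.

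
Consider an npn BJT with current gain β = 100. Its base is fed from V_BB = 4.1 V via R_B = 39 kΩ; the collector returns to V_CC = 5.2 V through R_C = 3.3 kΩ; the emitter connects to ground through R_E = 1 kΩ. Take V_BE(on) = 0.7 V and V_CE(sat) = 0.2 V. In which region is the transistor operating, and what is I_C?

saturation; I_C ≈ 1.1 mA

Assume active: I_B = (4.1 − 0.7)/(39 + 101×1) = 0.0243 mA, I_C = β·I_B = 2.43 mA.
Then V_CE = 5.2 − 2.43×3.3 − 2.45×1 = -5.27 V < 0.2 V — the active assumption fails.
Re-solve with V_CE = 0.2 V. KCL at the emitter: V_E/R_E = (V_BB−0.7−V_E)/R_B + (V_CC−0.2−V_E)/R_C, giving V_E = 1.21 V.
I_C = (V_CC − 0.2 − V_E)/R_C = (5 − 1.21)/3.3 = 1.15 mA.
Check: I_B = (3.4 − 1.21)/39 = 0.0563 mA, and β·I_B = 5.63 mA > I_C, confirming saturation.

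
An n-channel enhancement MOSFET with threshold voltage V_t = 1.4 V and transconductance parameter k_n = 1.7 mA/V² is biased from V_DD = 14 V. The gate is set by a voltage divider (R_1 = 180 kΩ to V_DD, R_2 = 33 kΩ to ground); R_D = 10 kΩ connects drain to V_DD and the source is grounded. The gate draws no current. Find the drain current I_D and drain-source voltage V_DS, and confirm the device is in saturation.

V_G = V_DD·R_2/(R_1+R_2) = 14×33/213 = 2.17 V. With the source grounded, V_GS = V_G = 2.17 V.
Assume saturation: I_D = (k_n/2)(V_GS − V_t)² = (1.7/2)×(2.17 − 1.4)² = 0.85×0.769² = 0.503 mA.
V_DS = V_DD − I_D·R_D = 14 − 0.503×10 = 8.97 V.
Saturation requires V_DS ≥ V_GS − V_t = 0.769 V; 8.97 ≥ 0.769 ✓.

I_D ≈ 0.5 mA, V_DS ≈ 9 V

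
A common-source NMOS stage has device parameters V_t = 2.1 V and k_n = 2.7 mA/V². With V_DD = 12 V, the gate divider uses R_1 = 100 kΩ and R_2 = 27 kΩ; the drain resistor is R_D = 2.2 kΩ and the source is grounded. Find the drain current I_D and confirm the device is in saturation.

I_D ≈ 0.27 mA

V_G = V_DD·R_2/(R_1+R_2) = 12×27/127 = 2.55 V. With the source grounded, V_GS = V_G = 2.55 V.
Assume saturation: I_D = (k_n/2)(V_GS − V_t)² = (2.7/2)×(2.55 − 2.1)² = 1.35×0.451² = 0.275 mA.
V_DS = V_DD − I_D·R_D = 12 − 0.275×2.2 = 11.4 V.
Saturation requires V_DS ≥ V_GS − V_t = 0.451 V; 11.4 ≥ 0.451 ✓.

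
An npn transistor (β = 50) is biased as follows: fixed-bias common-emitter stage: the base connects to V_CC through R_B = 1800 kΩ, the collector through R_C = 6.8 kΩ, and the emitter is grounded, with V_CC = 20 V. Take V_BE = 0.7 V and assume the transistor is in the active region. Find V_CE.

V_CE ≈ 16 V

Base loop: V_CC = I_B·R_B + V_BE, so I_B = (20 − 0.7)/1800 kΩ = 0.0107 mA.
In the active region I_C = β·I_B = 50 × 0.0107 = 0.536 mA.
Collector loop: V_CE = V_CC − I_C·R_C = 20 − 0.536×6.8 = 16.4 V.
Since V_CE = 16.4 V > V_CE(sat) ≈ 0.2 V, the transistor is in the active region as assumed.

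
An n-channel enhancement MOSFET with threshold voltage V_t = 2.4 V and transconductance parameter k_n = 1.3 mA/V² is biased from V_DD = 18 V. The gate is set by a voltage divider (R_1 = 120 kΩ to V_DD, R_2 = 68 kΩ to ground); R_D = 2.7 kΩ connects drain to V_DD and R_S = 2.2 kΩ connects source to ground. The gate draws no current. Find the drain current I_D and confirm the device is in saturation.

V_G = V_DD·R_2/(R_1+R_2) = 18×68/188 = 6.51 V.
Assume saturation: I_D = (k_n/2)(V_GS − V_t)² with V_GS = V_G − I_D·R_S = 6.51 − 2.2·I_D.
Substituting gives 3.15·I_D² − 12.8·I_D + 11 = 0, with roots I_D = 1.24 or 2.81 mA.
The root I_D = 2.81 mA gives V_GS = 0.319 V ≤ V_t, so take I_D = 1.24 mA.
Then V_GS = 3.78 V and V_DS = V_DD − I_D(R_D+R_S) = 18 − 1.24×4.9 = 11.9 V.
Saturation requires V_DS ≥ V_GS − V_t = 1.38 V; 11.9 ≥ 1.38 ✓.

I_D ≈ 1.2 mA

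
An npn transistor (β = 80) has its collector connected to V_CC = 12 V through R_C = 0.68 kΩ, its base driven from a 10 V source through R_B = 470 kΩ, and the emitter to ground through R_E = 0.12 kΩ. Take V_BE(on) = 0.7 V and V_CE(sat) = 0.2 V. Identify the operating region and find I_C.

active; I_C ≈ 1.6 mA

Assume active. Base-emitter loop: I_B = (V_BB − V_BE)/(R_B + (β+1)R_E) = (10 − 0.7)/(470 + 81×0.12) = 0.0194 mA.
I_C = β·I_B = 80×0.0194 = 1.55 mA.
V_CE = V_CC − I_C·R_C − I_E·R_E = 12 − 1.55×0.68 − 1.57×0.12 = 10.8 V > V_CE(sat), so the active-region assumption holds.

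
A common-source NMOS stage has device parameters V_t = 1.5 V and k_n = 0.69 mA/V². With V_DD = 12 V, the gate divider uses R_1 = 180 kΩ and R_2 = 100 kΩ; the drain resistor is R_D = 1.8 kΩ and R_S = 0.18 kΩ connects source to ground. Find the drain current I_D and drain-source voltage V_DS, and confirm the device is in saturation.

I_D ≈ 2 mA, V_DS ≈ 8 V

V_G = V_DD·R_2/(R_1+R_2) = 12×100/280 = 4.29 V.
Assume saturation: I_D = (k_n/2)(V_GS − V_t)² with V_GS = V_G − I_D·R_S = 4.29 − 0.18·I_D.
Substituting gives 0.0112·I_D² − 1.35·I_D + 2.68 = 0, with roots I_D = 2.02 or 118 mA.
The root I_D = 118 mA gives V_GS = -17 V ≤ V_t, so take I_D = 2.02 mA.
Then V_GS = 3.92 V and V_DS = V_DD − I_D(R_D+R_S) = 12 − 2.02×1.98 = 7.99 V.
Saturation requires V_DS ≥ V_GS − V_t = 2.42 V; 7.99 ≥ 2.42 ✓.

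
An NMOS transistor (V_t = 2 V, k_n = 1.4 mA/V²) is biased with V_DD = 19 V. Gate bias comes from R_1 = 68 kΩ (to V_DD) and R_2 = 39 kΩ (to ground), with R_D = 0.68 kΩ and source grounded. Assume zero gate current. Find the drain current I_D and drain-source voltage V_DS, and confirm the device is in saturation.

I_D ≈ 17 mA, V_DS ≈ 7.5 V

V_G = V_DD·R_2/(R_1+R_2) = 19×39/107 = 6.93 V. With the source grounded, V_GS = V_G = 6.93 V.
Assume saturation: I_D = (k_n/2)(V_GS − V_t)² = (1.4/2)×(6.93 − 2)² = 0.7×4.93² = 17 mA.
V_DS = V_DD − I_D·R_D = 19 − 17×0.68 = 7.45 V.
Saturation requires V_DS ≥ V_GS − V_t = 4.93 V; 7.45 ≥ 4.93 ✓.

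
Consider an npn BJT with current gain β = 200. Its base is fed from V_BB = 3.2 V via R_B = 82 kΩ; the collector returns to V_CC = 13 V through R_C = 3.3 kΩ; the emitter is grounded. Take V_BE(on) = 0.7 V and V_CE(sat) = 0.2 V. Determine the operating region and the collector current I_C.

saturation; I_C ≈ 3.9 mA

Assume active: I_B = (3.2 − 0.7)/82 = 0.0305 mA, giving I_C = β·I_B = 6.1 mA.
But then V_CE = 13 − 6.1×3.3 = -7.12 V < V_CE(sat) = 0.2 V — impossible in the active region.
So the transistor is saturated. With V_CE = 0.2 V, I_C = (V_CC − 0.2)/R_C = 12.8/3.3 = 3.88 mA.
Check: β·I_B = 6.1 mA > I_C = 3.88 mA, confirming saturation.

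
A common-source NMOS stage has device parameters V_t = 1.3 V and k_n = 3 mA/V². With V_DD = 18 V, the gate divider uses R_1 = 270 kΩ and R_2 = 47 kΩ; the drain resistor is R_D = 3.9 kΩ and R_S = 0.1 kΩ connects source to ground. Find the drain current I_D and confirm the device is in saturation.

I_D ≈ 2 mA

V_G = V_DD·R_2/(R_1+R_2) = 18×47/317 = 2.67 V.
Assume saturation: I_D = (k_n/2)(V_GS − V_t)² with V_GS = V_G − I_D·R_S = 2.67 − 0.1·I_D.
Substituting gives 0.015·I_D² − 1.41·I_D + 2.81 = 0, with roots I_D = 2.04 or 92 mA.
The root I_D = 92 mA gives V_GS = -6.53 V ≤ V_t, so take I_D = 2.04 mA.
Then V_GS = 2.47 V and V_DS = V_DD − I_D(R_D+R_S) = 18 − 2.04×4 = 9.85 V.
Saturation requires V_DS ≥ V_GS − V_t = 1.17 V; 9.85 ≥ 1.17 ✓.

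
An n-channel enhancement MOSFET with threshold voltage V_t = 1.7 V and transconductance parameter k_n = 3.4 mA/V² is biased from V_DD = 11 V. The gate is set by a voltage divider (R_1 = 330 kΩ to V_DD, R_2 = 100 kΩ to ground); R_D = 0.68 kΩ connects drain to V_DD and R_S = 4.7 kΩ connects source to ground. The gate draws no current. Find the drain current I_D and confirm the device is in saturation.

I_D ≈ 0.12 mA

V_G = V_DD·R_2/(R_1+R_2) = 11×100/430 = 2.56 V.
Assume saturation: I_D = (k_n/2)(V_GS − V_t)² with V_GS = V_G − I_D·R_S = 2.56 − 4.7·I_D.
Substituting gives 37.6·I_D² − 14.7·I_D + 1.25 = 0, with roots I_D = 0.125 or 0.267 mA.
The root I_D = 0.267 mA gives V_GS = 1.3 V ≤ V_t, so take I_D = 0.125 mA.
Then V_GS = 1.97 V and V_DS = V_DD − I_D(R_D+R_S) = 11 − 0.125×5.38 = 10.3 V.
Saturation requires V_DS ≥ V_GS − V_t = 0.271 V; 10.3 ≥ 0.271 ✓.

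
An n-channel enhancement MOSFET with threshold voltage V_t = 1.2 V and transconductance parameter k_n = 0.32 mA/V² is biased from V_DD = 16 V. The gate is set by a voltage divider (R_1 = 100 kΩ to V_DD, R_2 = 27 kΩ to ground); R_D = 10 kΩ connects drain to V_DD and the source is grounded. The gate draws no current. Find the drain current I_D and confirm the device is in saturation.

V_G = V_DD·R_2/(R_1+R_2) = 16×27/127 = 3.4 V. With the source grounded, V_GS = V_G = 3.4 V.
Assume saturation: I_D = (k_n/2)(V_GS − V_t)² = (0.32/2)×(3.4 − 1.2)² = 0.16×2.2² = 0.776 mA.
V_DS = V_DD − I_D·R_D = 16 − 0.776×10 = 8.24 V.
Saturation requires V_DS ≥ V_GS − V_t = 2.2 V; 8.24 ≥ 2.2 ✓.

I_D ≈ 0.78 mA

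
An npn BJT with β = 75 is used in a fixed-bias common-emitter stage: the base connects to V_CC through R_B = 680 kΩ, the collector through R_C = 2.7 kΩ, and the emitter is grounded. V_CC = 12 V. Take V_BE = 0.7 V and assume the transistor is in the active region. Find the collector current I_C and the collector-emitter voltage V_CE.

Base loop: V_CC = I_B·R_B + V_BE, so I_B = (12 − 0.7)/680 kΩ = 0.0166 mA.
In the active region I_C = β·I_B = 75 × 0.0166 = 1.25 mA.
Collector loop: V_CE = V_CC − I_C·R_C = 12 − 1.25×2.7 = 8.63 V.
Since V_CE = 8.63 V > V_CE(sat) ≈ 0.2 V, the transistor is in the active region as assumed.

I_C ≈ 1.2 mA, V_CE ≈ 8.6 V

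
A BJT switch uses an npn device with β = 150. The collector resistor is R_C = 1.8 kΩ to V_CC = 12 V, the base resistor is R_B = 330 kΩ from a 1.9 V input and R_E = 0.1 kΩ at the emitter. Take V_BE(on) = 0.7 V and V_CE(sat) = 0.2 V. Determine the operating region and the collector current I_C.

Assume active. Base-emitter loop: I_B = (V_BB − V_BE)/(R_B + (β+1)R_E) = (1.9 − 0.7)/(330 + 151×0.1) = 0.00348 mA.
I_C = β·I_B = 150×0.00348 = 0.522 mA.
V_CE = V_CC − I_C·R_C − I_E·R_E = 12 − 0.522×1.8 − 0.525×0.1 = 11 V > V_CE(sat), so the active-region assumption holds.

active; I_C ≈ 0.52 mA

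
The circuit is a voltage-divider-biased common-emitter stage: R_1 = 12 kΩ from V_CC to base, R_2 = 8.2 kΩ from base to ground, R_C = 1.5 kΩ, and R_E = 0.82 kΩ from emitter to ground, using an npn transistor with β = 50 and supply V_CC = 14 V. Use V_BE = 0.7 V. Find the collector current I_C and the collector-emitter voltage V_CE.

I_C ≈ 5.3 mA, V_CE ≈ 1.5 V

Thevenize the base divider: V_Th = V_CC·R_2/(R_1+R_2) = 14×8.2/20.2 = 5.68 V, R_Th = R_1‖R_2 = 4.87 kΩ.
Base-emitter loop: V_Th = I_B·R_Th + V_BE + (β+1)I_B·R_E, so I_B = (5.68 − 0.7) / (4.87 + 51×0.82) = 0.107 mA.
I_C = β·I_B = 50×0.107 = 5.34 mA, and I_E = (β+1)I_B = 5.44 mA.
V_CE = V_CC − I_C·R_C − I_E·R_E = 14 − 5.34×1.5 − 5.44×0.82 = 1.53 V.
V_CE = 1.53 V > 0.2 V confirms active-region operation.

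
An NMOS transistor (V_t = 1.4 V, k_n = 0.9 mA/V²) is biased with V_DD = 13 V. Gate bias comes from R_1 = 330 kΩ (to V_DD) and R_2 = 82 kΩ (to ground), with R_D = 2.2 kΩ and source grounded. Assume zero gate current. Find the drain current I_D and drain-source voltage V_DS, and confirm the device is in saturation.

V_G = V_DD·R_2/(R_1+R_2) = 13×82/412 = 2.59 V. With the source grounded, V_GS = V_G = 2.59 V.
Assume saturation: I_D = (k_n/2)(V_GS − V_t)² = (0.9/2)×(2.59 − 1.4)² = 0.45×1.19² = 0.634 mA.
V_DS = V_DD − I_D·R_D = 13 − 0.634×2.2 = 11.6 V.
Saturation requires V_DS ≥ V_GS − V_t = 1.19 V; 11.6 ≥ 1.19 ✓.

I_D ≈ 0.63 mA, V_DS ≈ 12 V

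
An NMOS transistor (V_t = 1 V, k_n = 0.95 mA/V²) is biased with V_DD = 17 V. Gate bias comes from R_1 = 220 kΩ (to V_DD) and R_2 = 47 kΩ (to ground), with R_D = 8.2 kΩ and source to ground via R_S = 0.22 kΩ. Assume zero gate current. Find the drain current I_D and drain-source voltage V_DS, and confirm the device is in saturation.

V_G = V_DD·R_2/(R_1+R_2) = 17×47/267 = 2.99 V.
Assume saturation: I_D = (k_n/2)(V_GS − V_t)² with V_GS = V_G − I_D·R_S = 2.99 − 0.22·I_D.
Substituting gives 0.023·I_D² − 1.42·I_D + 1.89 = 0, with roots I_D = 1.36 or 60.2 mA.
The root I_D = 60.2 mA gives V_GS = -10.3 V ≤ V_t, so take I_D = 1.36 mA.
Then V_GS = 2.69 V and V_DS = V_DD − I_D(R_D+R_S) = 17 − 1.36×8.42 = 5.54 V.
Saturation requires V_DS ≥ V_GS − V_t = 1.69 V; 5.54 ≥ 1.69 ✓.

I_D ≈ 1.4 mA, V_DS ≈ 5.5 V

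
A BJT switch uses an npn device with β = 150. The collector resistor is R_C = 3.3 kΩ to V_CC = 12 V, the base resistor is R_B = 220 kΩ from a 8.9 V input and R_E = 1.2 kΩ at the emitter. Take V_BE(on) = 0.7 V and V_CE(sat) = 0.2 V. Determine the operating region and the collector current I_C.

Assume active: I_B = (8.9 − 0.7)/(220 + 151×1.2) = 0.0204 mA, I_C = β·I_B = 3.07 mA.
Then V_CE = 12 − 3.07×3.3 − 3.09×1.2 = -1.82 V < 0.2 V — the active assumption fails.
Re-solve with V_CE = 0.2 V. KCL at the emitter: V_E/R_E = (V_BB−0.7−V_E)/R_B + (V_CC−0.2−V_E)/R_C, giving V_E = 3.17 V.
I_C = (V_CC − 0.2 − V_E)/R_C = (11.8 − 3.17)/3.3 = 2.62 mA.
Check: I_B = (8.2 − 3.17)/220 = 0.0229 mA, and β·I_B = 3.43 mA > I_C, confirming saturation.

saturation; I_C ≈ 2.6 mA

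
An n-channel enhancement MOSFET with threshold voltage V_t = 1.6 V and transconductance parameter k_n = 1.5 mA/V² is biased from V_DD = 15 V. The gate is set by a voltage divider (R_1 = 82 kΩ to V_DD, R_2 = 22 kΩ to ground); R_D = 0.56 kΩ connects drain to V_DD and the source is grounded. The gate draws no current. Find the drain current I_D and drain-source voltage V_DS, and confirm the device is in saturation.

V_G = V_DD·R_2/(R_1+R_2) = 15×22/104 = 3.17 V. With the source grounded, V_GS = V_G = 3.17 V.
Assume saturation: I_D = (k_n/2)(V_GS − V_t)² = (1.5/2)×(3.17 − 1.6)² = 0.75×1.57² = 1.86 mA.
V_DS = V_DD − I_D·R_D = 15 − 1.86×0.56 = 14 V.
Saturation requires V_DS ≥ V_GS − V_t = 1.57 V; 14 ≥ 1.57 ✓.

I_D ≈ 1.9 mA, V_DS ≈ 14 V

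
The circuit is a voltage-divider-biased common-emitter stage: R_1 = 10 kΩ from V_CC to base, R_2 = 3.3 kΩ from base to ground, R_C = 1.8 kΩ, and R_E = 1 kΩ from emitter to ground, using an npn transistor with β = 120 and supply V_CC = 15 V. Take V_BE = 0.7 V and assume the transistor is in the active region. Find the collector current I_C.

I_C ≈ 2.9 mA

Thevenize the base divider: V_Th = V_CC·R_2/(R_1+R_2) = 15×3.3/13.3 = 3.72 V, R_Th = R_1‖R_2 = 2.48 kΩ.
Base-emitter loop: V_Th = I_B·R_Th + V_BE + (β+1)I_B·R_E, so I_B = (3.72 − 0.7) / (2.48 + 121×1) = 0.0245 mA.
I_C = β·I_B = 120×0.0245 = 2.94 mA, and I_E = (β+1)I_B = 2.96 mA.
V_CE = V_CC − I_C·R_C − I_E·R_E = 15 − 2.94×1.8 − 2.96×1 = 6.75 V.
V_CE = 6.75 V > 0.2 V confirms active-region operation.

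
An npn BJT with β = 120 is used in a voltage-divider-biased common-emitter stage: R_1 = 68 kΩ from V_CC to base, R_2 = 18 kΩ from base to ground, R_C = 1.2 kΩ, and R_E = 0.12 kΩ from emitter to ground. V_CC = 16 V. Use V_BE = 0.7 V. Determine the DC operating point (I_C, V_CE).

Thevenize the base divider: V_Th = V_CC·R_2/(R_1+R_2) = 16×18/86 = 3.35 V, R_Th = R_1‖R_2 = 14.2 kΩ.
Base-emitter loop: V_Th = I_B·R_Th + V_BE + (β+1)I_B·R_E, so I_B = (3.35 − 0.7) / (14.2 + 121×0.12) = 0.0921 mA.
I_C = β·I_B = 120×0.0921 = 11.1 mA, and I_E = (β+1)I_B = 11.1 mA.
V_CE = V_CC − I_C·R_C − I_E·R_E = 16 − 11.1×1.2 − 11.1×0.12 = 1.4 V.
V_CE = 1.4 V > 0.2 V confirms active-region operation.

I_C ≈ 11 mA, V_CE ≈ 1.4 V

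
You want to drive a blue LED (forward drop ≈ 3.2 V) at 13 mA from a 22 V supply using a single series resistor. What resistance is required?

R ≈ 1.4 kΩ

The resistor drops V_S − V_D = 22 − 3.2 = 18.8 V at 13 mA.
R = 18.8 V / 13 mA = 1.45 kΩ.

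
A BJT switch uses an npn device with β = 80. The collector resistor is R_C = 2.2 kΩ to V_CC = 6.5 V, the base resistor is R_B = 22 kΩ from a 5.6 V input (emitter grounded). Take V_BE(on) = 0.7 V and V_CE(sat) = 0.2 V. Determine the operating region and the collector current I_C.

Assume active: I_B = (5.6 − 0.7)/22 = 0.223 mA, giving I_C = β·I_B = 17.8 mA.
But then V_CE = 6.5 − 17.8×2.2 = -32.7 V < V_CE(sat) = 0.2 V — impossible in the active region.
So the transistor is saturated. With V_CE = 0.2 V, I_C = (V_CC − 0.2)/R_C = 6.3/2.2 = 2.86 mA.
Check: β·I_B = 17.8 mA > I_C = 2.86 mA, confirming saturation.

saturation; I_C ≈ 2.9 mA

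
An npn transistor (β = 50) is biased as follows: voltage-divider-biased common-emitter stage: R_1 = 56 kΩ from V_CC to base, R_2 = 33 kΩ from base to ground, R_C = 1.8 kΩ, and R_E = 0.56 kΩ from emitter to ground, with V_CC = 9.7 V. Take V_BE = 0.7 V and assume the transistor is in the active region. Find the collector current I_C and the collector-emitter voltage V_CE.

I_C ≈ 2.9 mA, V_CE ≈ 2.7 V

Thevenize the base divider: V_Th = V_CC·R_2/(R_1+R_2) = 9.7×33/89 = 3.6 V, R_Th = R_1‖R_2 = 20.8 kΩ.
Base-emitter loop: V_Th = I_B·R_Th + V_BE + (β+1)I_B·R_E, so I_B = (3.6 − 0.7) / (20.8 + 51×0.56) = 0.0587 mA.
I_C = β·I_B = 50×0.0587 = 2.94 mA, and I_E = (β+1)I_B = 3 mA.
V_CE = V_CC − I_C·R_C − I_E·R_E = 9.7 − 2.94×1.8 − 3×0.56 = 2.74 V.
V_CE = 2.74 V > 0.2 V confirms active-region operation.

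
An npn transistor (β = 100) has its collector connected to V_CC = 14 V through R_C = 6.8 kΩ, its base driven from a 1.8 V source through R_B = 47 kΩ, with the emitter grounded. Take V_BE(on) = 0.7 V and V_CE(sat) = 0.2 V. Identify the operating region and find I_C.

Assume active: I_B = (1.8 − 0.7)/47 = 0.0234 mA, giving I_C = β·I_B = 2.34 mA.
But then V_CE = 14 − 2.34×6.8 = -1.91 V < V_CE(sat) = 0.2 V — impossible in the active region.
So the transistor is saturated. With V_CE = 0.2 V, I_C = (V_CC − 0.2)/R_C = 13.8/6.8 = 2.03 mA.
Check: β·I_B = 2.34 mA > I_C = 2.03 mA, confirming saturation.

saturation; I_C ≈ 2 mA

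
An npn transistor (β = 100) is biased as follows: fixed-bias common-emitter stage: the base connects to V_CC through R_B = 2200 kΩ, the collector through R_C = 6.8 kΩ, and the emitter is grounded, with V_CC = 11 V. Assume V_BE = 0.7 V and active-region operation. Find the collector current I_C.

I_C ≈ 0.47 mA

Base loop: V_CC = I_B·R_B + V_BE, so I_B = (11 − 0.7)/2200 kΩ = 0.00468 mA.
In the active region I_C = β·I_B = 100 × 0.00468 = 0.468 mA.
Collector loop: V_CE = V_CC − I_C·R_C = 11 − 0.468×6.8 = 7.82 V.
Since V_CE = 7.82 V > V_CE(sat) ≈ 0.2 V, the transistor is in the active region as assumed.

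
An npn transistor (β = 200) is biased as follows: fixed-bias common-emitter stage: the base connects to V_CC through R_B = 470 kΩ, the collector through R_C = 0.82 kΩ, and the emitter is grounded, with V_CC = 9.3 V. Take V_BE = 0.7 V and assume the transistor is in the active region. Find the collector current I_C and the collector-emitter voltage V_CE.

Base loop: V_CC = I_B·R_B + V_BE, so I_B = (9.3 − 0.7)/470 kΩ = 0.0183 mA.
In the active region I_C = β·I_B = 200 × 0.0183 = 3.66 mA.
Collector loop: V_CE = V_CC − I_C·R_C = 9.3 − 3.66×0.82 = 6.3 V.
Since V_CE = 6.3 V > V_CE(sat) ≈ 0.2 V, the transistor is in the active region as assumed.

I_C ≈ 3.7 mA, V_CE ≈ 6.3 V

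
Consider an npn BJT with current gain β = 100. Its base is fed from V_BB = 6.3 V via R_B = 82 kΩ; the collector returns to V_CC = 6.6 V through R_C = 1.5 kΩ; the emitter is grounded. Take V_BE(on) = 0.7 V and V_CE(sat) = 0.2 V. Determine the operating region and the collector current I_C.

saturation; I_C ≈ 4.3 mA

Assume active: I_B = (6.3 − 0.7)/82 = 0.0683 mA, giving I_C = β·I_B = 6.83 mA.
But then V_CE = 6.6 − 6.83×1.5 = -3.64 V < V_CE(sat) = 0.2 V — impossible in the active region.
So the transistor is saturated. With V_CE = 0.2 V, I_C = (V_CC − 0.2)/R_C = 6.4/1.5 = 4.27 mA.
Check: β·I_B = 6.83 mA > I_C = 4.27 mA, confirming saturation.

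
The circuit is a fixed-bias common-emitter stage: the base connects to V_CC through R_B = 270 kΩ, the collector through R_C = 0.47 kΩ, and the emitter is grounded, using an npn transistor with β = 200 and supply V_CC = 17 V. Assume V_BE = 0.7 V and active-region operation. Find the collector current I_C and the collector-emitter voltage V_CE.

Base loop: V_CC = I_B·R_B + V_BE, so I_B = (17 − 0.7)/270 kΩ = 0.0604 mA.
In the active region I_C = β·I_B = 200 × 0.0604 = 12.1 mA.
Collector loop: V_CE = V_CC − I_C·R_C = 17 − 12.1×0.47 = 11.3 V.
Since V_CE = 11.3 V > V_CE(sat) ≈ 0.2 V, the transistor is in the active region as assumed.

I_C ≈ 12 mA, V_CE ≈ 11 V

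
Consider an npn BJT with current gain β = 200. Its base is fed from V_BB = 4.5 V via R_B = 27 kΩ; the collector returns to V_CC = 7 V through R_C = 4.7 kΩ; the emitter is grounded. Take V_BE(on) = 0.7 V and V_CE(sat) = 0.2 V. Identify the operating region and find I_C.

Assume active: I_B = (4.5 − 0.7)/27 = 0.141 mA, giving I_C = β·I_B = 28.1 mA.
But then V_CE = 7 − 28.1×4.7 = -125 V < V_CE(sat) = 0.2 V — impossible in the active region.
So the transistor is saturated. With V_CE = 0.2 V, I_C = (V_CC − 0.2)/R_C = 6.8/4.7 = 1.45 mA.
Check: β·I_B = 28.1 mA > I_C = 1.45 mA, confirming saturation.

saturation; I_C ≈ 1.4 mA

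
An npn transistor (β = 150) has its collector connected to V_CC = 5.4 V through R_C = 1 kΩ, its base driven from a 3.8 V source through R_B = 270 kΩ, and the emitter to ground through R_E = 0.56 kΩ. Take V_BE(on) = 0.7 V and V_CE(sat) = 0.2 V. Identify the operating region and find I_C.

Assume active. Base-emitter loop: I_B = (V_BB − V_BE)/(R_B + (β+1)R_E) = (3.8 − 0.7)/(270 + 151×0.56) = 0.00874 mA.
I_C = β·I_B = 150×0.00874 = 1.31 mA.
V_CE = V_CC − I_C·R_C − I_E·R_E = 5.4 − 1.31×1 − 1.32×0.56 = 3.35 V > V_CE(sat), so the active-region assumption holds.

active; I_C ≈ 1.3 mA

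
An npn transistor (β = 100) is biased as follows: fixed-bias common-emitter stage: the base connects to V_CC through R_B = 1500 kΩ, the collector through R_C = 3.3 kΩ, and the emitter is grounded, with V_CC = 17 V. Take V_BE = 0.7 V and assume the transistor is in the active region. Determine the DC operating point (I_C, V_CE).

Base loop: V_CC = I_B·R_B + V_BE, so I_B = (17 − 0.7)/1500 kΩ = 0.0109 mA.
In the active region I_C = β·I_B = 100 × 0.0109 = 1.09 mA.
Collector loop: V_CE = V_CC − I_C·R_C = 17 − 1.09×3.3 = 13.4 V.
Since V_CE = 13.4 V > V_CE(sat) ≈ 0.2 V, the transistor is in the active region as assumed.

I_C ≈ 1.1 mA, V_CE ≈ 13 V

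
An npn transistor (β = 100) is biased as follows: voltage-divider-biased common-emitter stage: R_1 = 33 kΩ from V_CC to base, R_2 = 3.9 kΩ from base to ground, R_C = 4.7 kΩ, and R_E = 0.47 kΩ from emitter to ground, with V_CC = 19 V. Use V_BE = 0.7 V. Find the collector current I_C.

Thevenize the base divider: V_Th = V_CC·R_2/(R_1+R_2) = 19×3.9/36.9 = 2.01 V, R_Th = R_1‖R_2 = 3.49 kΩ.
Base-emitter loop: V_Th = I_B·R_Th + V_BE + (β+1)I_B·R_E, so I_B = (2.01 − 0.7) / (3.49 + 101×0.47) = 0.0257 mA.
I_C = β·I_B = 100×0.0257 = 2.57 mA, and I_E = (β+1)I_B = 2.59 mA.
V_CE = V_CC − I_C·R_C − I_E·R_E = 19 − 2.57×4.7 − 2.59×0.47 = 5.72 V.
V_CE = 5.72 V > 0.2 V confirms active-region operation.

I_C ≈ 2.6 mA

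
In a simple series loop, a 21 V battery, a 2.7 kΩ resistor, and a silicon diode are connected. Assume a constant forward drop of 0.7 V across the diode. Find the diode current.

I ≈ 7.5 mA

KVL around the loop: 21 = V_D + I·R = 0.7 + I × 2.7 kΩ.
So I = (21 − 0.7) / 2.7 kΩ = 20.3 / 2.7 = 7.52 mA.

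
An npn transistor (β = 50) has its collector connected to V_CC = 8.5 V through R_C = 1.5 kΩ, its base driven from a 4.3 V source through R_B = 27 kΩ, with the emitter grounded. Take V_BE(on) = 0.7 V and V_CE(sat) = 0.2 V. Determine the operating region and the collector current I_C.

Assume active: I_B = (4.3 − 0.7)/27 = 0.133 mA, giving I_C = β·I_B = 6.67 mA.
But then V_CE = 8.5 − 6.67×1.5 = -1.5 V < V_CE(sat) = 0.2 V — impossible in the active region.
So the transistor is saturated. With V_CE = 0.2 V, I_C = (V_CC − 0.2)/R_C = 8.3/1.5 = 5.53 mA.
Check: β·I_B = 6.67 mA > I_C = 5.53 mA, confirming saturation.

saturation; I_C ≈ 5.5 mA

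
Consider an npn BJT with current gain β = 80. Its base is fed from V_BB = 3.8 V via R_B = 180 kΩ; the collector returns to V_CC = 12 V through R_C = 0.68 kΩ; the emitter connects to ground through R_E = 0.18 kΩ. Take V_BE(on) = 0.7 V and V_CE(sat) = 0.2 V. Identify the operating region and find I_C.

active; I_C ≈ 1.3 mA

Assume active. Base-emitter loop: I_B = (V_BB − V_BE)/(R_B + (β+1)R_E) = (3.8 − 0.7)/(180 + 81×0.18) = 0.0159 mA.
I_C = β·I_B = 80×0.0159 = 1.27 mA.
V_CE = V_CC − I_C·R_C − I_E·R_E = 12 − 1.27×0.68 − 1.29×0.18 = 10.9 V > V_CE(sat), so the active-region assumption holds.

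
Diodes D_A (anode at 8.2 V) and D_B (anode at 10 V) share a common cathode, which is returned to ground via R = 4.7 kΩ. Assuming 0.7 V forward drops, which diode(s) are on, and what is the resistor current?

Only D_B conducts; I_R ≈ 2 mA

Assume both conduct. Then node N would need to be at both 8.2−0.7 = 7.5 V and 10−0.7 = 9.3 V, which is impossible.
Assume only D_B conducts: V_N = 10 − 0.7 = 9.3 V, so I_R = 9.3/4.7 = 1.98 mA.
Check D_A: its anode-to-cathode voltage is 8.2 − 9.3 = -1.1 V < 0.7 V, so it is off. The assumption is consistent.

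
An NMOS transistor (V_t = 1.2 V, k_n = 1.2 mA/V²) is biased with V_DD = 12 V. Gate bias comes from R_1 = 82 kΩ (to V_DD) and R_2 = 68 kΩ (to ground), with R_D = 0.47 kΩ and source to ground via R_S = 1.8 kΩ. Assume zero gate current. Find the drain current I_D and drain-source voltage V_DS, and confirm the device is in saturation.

I_D ≈ 1.5 mA, V_DS ≈ 8.6 V

V_G = V_DD·R_2/(R_1+R_2) = 12×68/150 = 5.44 V.
Assume saturation: I_D = (k_n/2)(V_GS − V_t)² with V_GS = V_G − I_D·R_S = 5.44 − 1.8·I_D.
Substituting gives 1.94·I_D² − 10.2·I_D + 10.8 = 0, with roots I_D = 1.48 or 3.74 mA.
The root I_D = 3.74 mA gives V_GS = -1.3 V ≤ V_t, so take I_D = 1.48 mA.
Then V_GS = 2.77 V and V_DS = V_DD − I_D(R_D+R_S) = 12 − 1.48×2.27 = 8.64 V.
Saturation requires V_DS ≥ V_GS − V_t = 1.57 V; 8.64 ≥ 1.57 ✓.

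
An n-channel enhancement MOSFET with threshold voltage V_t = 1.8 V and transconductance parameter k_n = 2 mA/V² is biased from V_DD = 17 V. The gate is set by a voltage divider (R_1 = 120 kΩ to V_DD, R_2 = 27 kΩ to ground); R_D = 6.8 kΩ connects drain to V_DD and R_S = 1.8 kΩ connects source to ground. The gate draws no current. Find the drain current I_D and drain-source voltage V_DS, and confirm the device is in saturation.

I_D ≈ 0.39 mA, V_DS ≈ 14 V

V_G = V_DD·R_2/(R_1+R_2) = 17×27/147 = 3.12 V.
Assume saturation: I_D = (k_n/2)(V_GS − V_t)² with V_GS = V_G − I_D·R_S = 3.12 − 1.8·I_D.
Substituting gives 3.24·I_D² − 5.76·I_D + 1.75 = 0, with roots I_D = 0.388 or 1.39 mA.
The root I_D = 1.39 mA gives V_GS = 0.621 V ≤ V_t, so take I_D = 0.388 mA.
Then V_GS = 2.42 V and V_DS = V_DD − I_D(R_D+R_S) = 17 − 0.388×8.6 = 13.7 V.
Saturation requires V_DS ≥ V_GS − V_t = 0.623 V; 13.7 ≥ 0.623 ✓.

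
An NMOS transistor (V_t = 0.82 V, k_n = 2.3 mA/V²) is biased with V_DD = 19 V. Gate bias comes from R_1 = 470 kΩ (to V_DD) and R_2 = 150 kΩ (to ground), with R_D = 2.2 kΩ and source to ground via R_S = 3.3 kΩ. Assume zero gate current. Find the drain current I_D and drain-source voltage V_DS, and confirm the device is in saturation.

I_D ≈ 0.88 mA, V_DS ≈ 14 V

V_G = V_DD·R_2/(R_1+R_2) = 19×150/620 = 4.6 V.
Assume saturation: I_D = (k_n/2)(V_GS − V_t)² with V_GS = V_G − I_D·R_S = 4.6 − 3.3·I_D.
Substituting gives 12.5·I_D² − 29.7·I_D + 16.4 = 0, with roots I_D = 0.879 or 1.49 mA.
The root I_D = 1.49 mA gives V_GS = -0.318 V ≤ V_t, so take I_D = 0.879 mA.
Then V_GS = 1.69 V and V_DS = V_DD − I_D(R_D+R_S) = 19 − 0.879×5.5 = 14.2 V.
Saturation requires V_DS ≥ V_GS − V_t = 0.875 V; 14.2 ≥ 0.875 ✓.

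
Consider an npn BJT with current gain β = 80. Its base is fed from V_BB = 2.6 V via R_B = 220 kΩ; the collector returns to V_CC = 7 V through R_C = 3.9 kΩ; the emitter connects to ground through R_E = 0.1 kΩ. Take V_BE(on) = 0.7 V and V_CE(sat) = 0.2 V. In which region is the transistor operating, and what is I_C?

Assume active. Base-emitter loop: I_B = (V_BB − V_BE)/(R_B + (β+1)R_E) = (2.6 − 0.7)/(220 + 81×0.1) = 0.00833 mA.
I_C = β·I_B = 80×0.00833 = 0.666 mA.
V_CE = V_CC − I_C·R_C − I_E·R_E = 7 − 0.666×3.9 − 0.675×0.1 = 4.33 V > V_CE(sat), so the active-region assumption holds.

active; I_C ≈ 0.67 mA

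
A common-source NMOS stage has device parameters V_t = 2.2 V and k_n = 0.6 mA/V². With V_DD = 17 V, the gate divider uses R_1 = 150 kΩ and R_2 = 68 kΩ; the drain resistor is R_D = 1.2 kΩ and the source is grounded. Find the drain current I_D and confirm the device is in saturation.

V_G = V_DD·R_2/(R_1+R_2) = 17×68/218 = 5.3 V. With the source grounded, V_GS = V_G = 5.3 V.
Assume saturation: I_D = (k_n/2)(V_GS − V_t)² = (0.6/2)×(5.3 − 2.2)² = 0.3×3.1² = 2.89 mA.
V_DS = V_DD − I_D·R_D = 17 − 2.89×1.2 = 13.5 V.
Saturation requires V_DS ≥ V_GS − V_t = 3.1 V; 13.5 ≥ 3.1 ✓.

I_D ≈ 2.9 mA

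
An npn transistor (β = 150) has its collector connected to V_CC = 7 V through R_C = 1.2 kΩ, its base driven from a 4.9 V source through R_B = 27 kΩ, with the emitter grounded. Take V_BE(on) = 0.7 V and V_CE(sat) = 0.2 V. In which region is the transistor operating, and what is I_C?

Assume active: I_B = (4.9 − 0.7)/27 = 0.156 mA, giving I_C = β·I_B = 23.3 mA.
But then V_CE = 7 − 23.3×1.2 = -21 V < V_CE(sat) = 0.2 V — impossible in the active region.
So the transistor is saturated. With V_CE = 0.2 V, I_C = (V_CC − 0.2)/R_C = 6.8/1.2 = 5.67 mA.
Check: β·I_B = 23.3 mA > I_C = 5.67 mA, confirming saturation.

saturation; I_C ≈ 5.7 mA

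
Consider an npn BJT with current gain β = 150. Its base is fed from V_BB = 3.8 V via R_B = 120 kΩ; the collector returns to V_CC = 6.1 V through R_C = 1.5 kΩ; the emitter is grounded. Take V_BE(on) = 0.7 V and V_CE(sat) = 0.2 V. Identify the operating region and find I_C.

active; I_C ≈ 3.9 mA

Assume active. Base-emitter loop: I_B = (V_BB − V_BE)/R_B = (3.8 − 0.7)/120 = 0.0258 mA.
I_C = β·I_B = 150×0.0258 = 3.87 mA.
V_CE = V_CC − I_C·R_C = 6.1 − 3.87×1.5 = 0.288 V > V_CE(sat), so the active-region assumption holds.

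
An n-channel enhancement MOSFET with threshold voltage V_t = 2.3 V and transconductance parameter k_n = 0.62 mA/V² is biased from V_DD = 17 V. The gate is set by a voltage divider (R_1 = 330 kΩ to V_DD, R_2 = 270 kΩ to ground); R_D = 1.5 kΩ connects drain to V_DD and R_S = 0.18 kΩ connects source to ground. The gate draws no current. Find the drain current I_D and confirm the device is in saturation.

V_G = V_DD·R_2/(R_1+R_2) = 17×270/600 = 7.65 V.
Assume saturation: I_D = (k_n/2)(V_GS − V_t)² with V_GS = V_G − I_D·R_S = 7.65 − 0.18·I_D.
Substituting gives 0.01·I_D² − 1.6·I_D + 8.87 = 0, with roots I_D = 5.76 or 153 mA.
The root I_D = 153 mA gives V_GS = -19.9 V ≤ V_t, so take I_D = 5.76 mA.
Then V_GS = 6.61 V and V_DS = V_DD − I_D(R_D+R_S) = 17 − 5.76×1.68 = 7.32 V.
Saturation requires V_DS ≥ V_GS − V_t = 4.31 V; 7.32 ≥ 4.31 ✓.

I_D ≈ 5.8 mA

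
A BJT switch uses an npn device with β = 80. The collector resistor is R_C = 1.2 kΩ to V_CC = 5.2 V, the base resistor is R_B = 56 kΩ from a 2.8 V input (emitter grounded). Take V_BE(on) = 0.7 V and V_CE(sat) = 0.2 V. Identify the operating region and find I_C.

Assume active. Base-emitter loop: I_B = (V_BB − V_BE)/R_B = (2.8 − 0.7)/56 = 0.0375 mA.
I_C = β·I_B = 80×0.0375 = 3 mA.
V_CE = V_CC − I_C·R_C = 5.2 − 3×1.2 = 1.6 V > V_CE(sat), so the active-region assumption holds.

active; I_C ≈ 3 mA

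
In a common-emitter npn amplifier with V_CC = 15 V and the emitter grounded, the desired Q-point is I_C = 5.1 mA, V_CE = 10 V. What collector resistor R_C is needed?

Collector loop: V_CC = I_C·R_C + V_CE.
R_C = (V_CC − V_CE)/I_C = (15 − 10)/5.1 = 0.98 kΩ.

R_C ≈ 0.98 kΩ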